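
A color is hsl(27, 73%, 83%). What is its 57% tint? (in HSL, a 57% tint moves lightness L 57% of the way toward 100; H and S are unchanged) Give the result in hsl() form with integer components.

hsl(27, 73%, 93%)

L moves 57% from 83 toward 100: 83 + 9.69 = 92.69 → 93.
H and S are unchanged.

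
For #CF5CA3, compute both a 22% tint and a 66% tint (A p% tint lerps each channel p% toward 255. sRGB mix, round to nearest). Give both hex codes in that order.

#CF5CA3 is rgb(207, 92, 163).
22% tint:
  R: 207 + 10.56 = 217.56 → 218
  G: 92 + 0.22×(255−92) = 92 + 35.86 = 127.86 → 128
  B: 163 + 20.24 = 183.24 → 183
  → #DA80B7
66% tint:
  R: 207 + 0.66×(255−207) = 207 + 31.68 = 238.68 → 239
  G: 92 + 107.58 = 199.58 → 200
  B: 163 + 60.72 = 223.72 → 224
  → #EFC8E0

#DA80B7, #EFC8E0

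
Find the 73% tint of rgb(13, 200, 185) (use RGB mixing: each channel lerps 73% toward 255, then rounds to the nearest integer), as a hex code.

A 73% tint moves each channel 73% toward 255:
  R: 13 + 0.73×(255−13) = 13 + 176.66 = 189.66 → 190
  G: 200 + 40.15 = 240.15 → 240
  B: 185 + 0.73×(255−185) = 185 + 51.1 = 236.1 → 236
rgb(190, 240, 236) = #bef0ec.

#bef0ec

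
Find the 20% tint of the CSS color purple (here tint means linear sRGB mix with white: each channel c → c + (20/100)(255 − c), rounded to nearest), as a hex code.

#993399

CSS purple is rgb(128, 0, 128).
A 20% tint moves each channel 20% toward 255:
  R: 128 + 0.2×(255−128) = 128 + 25.4 = 153.4 → 153
  G: 0 + 0.2×(255−0) = 0 + 51 = 51 → 51
  B: 128 + 25.4 = 153.4 → 153
rgb(153, 51, 153) = #993399.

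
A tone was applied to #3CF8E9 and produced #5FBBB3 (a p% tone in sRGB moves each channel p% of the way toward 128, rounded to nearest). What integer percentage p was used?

#3CF8E9 is rgb(60, 248, 233); #5FBBB3 is rgb(95, 187, 179).
On the G channel (widest range): 187 ≈ 248 + (p/100)(128 − 248), so p ≈ 100×(187 − 248)/(128 − 248) = -6100/-120 = 50.83.
p = 51 reproduces all three channels after rounding.

51%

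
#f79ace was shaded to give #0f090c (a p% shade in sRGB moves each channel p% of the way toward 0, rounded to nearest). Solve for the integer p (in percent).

#f79ace is rgb(247, 154, 206); #0f090c is rgb(15, 9, 12).
On the R channel (widest range): 15 ≈ 247 + (p/100)(0 − 247), so p ≈ 100×(15 − 247)/(0 − 247) = -23200/-247 = 93.93.
p = 94 reproduces all three channels after rounding.

94%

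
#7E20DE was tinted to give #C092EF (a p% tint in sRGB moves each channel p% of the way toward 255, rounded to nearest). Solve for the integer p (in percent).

#7E20DE is rgb(126, 32, 222); #C092EF is rgb(192, 146, 239).
On the G channel (widest range): 146 ≈ 32 + (p/100)(255 − 32), so p ≈ 100×(146 − 32)/(255 − 32) = 11400/223 = 51.12.
p = 51 reproduces all three channels after rounding.

51%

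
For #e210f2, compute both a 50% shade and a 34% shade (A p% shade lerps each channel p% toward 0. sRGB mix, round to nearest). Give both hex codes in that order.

#710879, #950ba0

#e210f2 is rgb(226, 16, 242).
50% shade:
  R: 226 − 113 = 113 → 113
  G: 16 + 0.5×(0−16) = 16 − 8 = 8 → 8
  B: 242 + 0.5×(0−242) = 242 − 121 = 121 → 121
  → #710879
34% shade:
  R: 226 + 0.34×(0−226) = 226 − 76.84 = 149.16 → 149
  G: 16 + 0.34×(0−16) = 16 − 5.44 = 10.56 → 11
  B: 242 + 0.34×(0−242) = 242 − 82.28 = 159.72 → 160
  → #950ba0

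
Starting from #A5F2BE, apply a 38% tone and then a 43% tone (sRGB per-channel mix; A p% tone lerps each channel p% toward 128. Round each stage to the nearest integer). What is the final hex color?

#8DA896

#A5F2BE is rgb(165, 242, 190).
A 38% tone moves each channel 38% toward 128:
  R: 165 − 14.06 = 150.94 → 151
  G: 242 − 43.32 = 198.68 → 199
  B: 190 + 0.38×(128−190) = 190 − 23.56 = 166.44 → 166
After the tone: rgb(151, 199, 166) = #97C7A6.
A 43% tone moves each channel 43% toward 128:
  R: 151 + 0.43×(128−151) = 151 − 9.89 = 141.11 → 141
  G: 199 − 30.53 = 168.47 → 168
  B: 166 + 0.43×(128−166) = 166 − 16.34 = 149.66 → 150
rgb(141, 168, 150) = #8DA896.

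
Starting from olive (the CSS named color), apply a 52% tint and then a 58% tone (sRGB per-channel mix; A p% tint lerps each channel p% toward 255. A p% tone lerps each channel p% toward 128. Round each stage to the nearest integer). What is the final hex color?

#9C9C82

CSS olive is rgb(128, 128, 0).
Per channel, c → c + 0.52(255 − c):
  R: 128 + 0.52×(255−128) = 128 + 66.04 = 194.04 → 194
  G: 128 + 0.52×(255−128) = 128 + 66.04 = 194.04 → 194
  B: 0 + 132.6 = 132.6 → 133
After the tint: rgb(194, 194, 133) = #C2C285.
A 58% tone moves each channel 58% toward 128:
  R: 194 − 38.28 = 155.72 → 156
  G: 194 + 0.58×(128−194) = 194 − 38.28 = 155.72 → 156
  B: 133 + 0.58×(128−133) = 133 − 2.9 = 130.1 → 130
rgb(156, 156, 130) = #9C9C82.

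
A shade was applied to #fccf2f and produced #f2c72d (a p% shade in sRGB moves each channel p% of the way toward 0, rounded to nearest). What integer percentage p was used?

4%

#fccf2f is rgb(252, 207, 47); #f2c72d is rgb(242, 199, 45).
On the R channel (widest range): 242 ≈ 252 + (p/100)(0 − 252), so p ≈ 100×(242 − 252)/(0 − 252) = -1000/-252 = 3.97.
p = 4 reproduces all three channels after rounding.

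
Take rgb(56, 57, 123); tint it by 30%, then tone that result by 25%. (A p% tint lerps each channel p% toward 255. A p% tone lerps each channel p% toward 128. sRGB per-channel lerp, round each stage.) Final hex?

#77779A

A 30% tint moves each channel 30% toward 255:
  R: 56 + 59.7 = 115.7 → 116
  G: 57 + 0.3×(255−57) = 57 + 59.4 = 116.4 → 116
  B: 123 + 39.6 = 162.6 → 163
After the tint: rgb(116, 116, 163) = #7474A3.
Per channel, c → c + 0.25(128 − c):
  R: 116 + 3 = 119 → 119
  G: 116 + 0.25×(128−116) = 116 + 3 = 119 → 119
  B: 163 + 0.25×(128−163) = 163 − 8.75 = 154.25 → 154
rgb(119, 119, 154) = #77779A.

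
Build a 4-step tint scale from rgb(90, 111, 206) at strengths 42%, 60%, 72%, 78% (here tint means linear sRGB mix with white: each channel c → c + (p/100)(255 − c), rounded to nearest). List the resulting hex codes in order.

#9FABE3, #BDC5EB, #D1D7F1, #DBDFF4

42%: (90 + 69.3 = 159.3→159, 111 + 60.48 = 171.48→171, 206 + 20.58 = 226.58→227) → #9FABE3
60%: (90 + 99 = 189→189, 111 + 86.4 = 197.4→197, 206 + 29.4 = 235.4→235) → #BDC5EB
72%: (90 + 118.8 = 208.8→209, 111 + 103.68 = 214.68→215, 206 + 35.28 = 241.28→241) → #D1D7F1
78%: (90 + 128.7 = 218.7→219, 111 + 112.32 = 223.32→223, 206 + 38.22 = 244.22→244) → #DBDFF4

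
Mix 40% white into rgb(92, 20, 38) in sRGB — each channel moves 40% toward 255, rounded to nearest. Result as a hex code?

#9D727D

Lerp each channel 40% toward 255:
  R: 92 + 65.2 = 157.2 → 157
  G: 20 + 94 = 114 → 114
  B: 38 + 0.4×(255−38) = 38 + 86.8 = 124.8 → 125
rgb(157, 114, 125) = #9D727D.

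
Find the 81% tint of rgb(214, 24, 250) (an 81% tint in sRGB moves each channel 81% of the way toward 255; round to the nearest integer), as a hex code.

Per channel, c → c + 0.81(255 − c):
  R: 214 + 0.81×(255−214) = 214 + 33.21 = 247.21 → 247
  G: 24 + 187.11 = 211.11 → 211
  B: 250 + 4.05 = 254.05 → 254
rgb(247, 211, 254) = #F7D3FE.

#F7D3FE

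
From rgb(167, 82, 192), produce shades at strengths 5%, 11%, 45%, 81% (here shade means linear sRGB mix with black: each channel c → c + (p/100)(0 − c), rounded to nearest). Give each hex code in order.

#9F4EB6, #9549AB, #5C2D6A, #201024

5%: (167 − 8.35 = 158.65→159, 82 − 4.1 = 77.9→78, 192 − 9.6 = 182.4→182) → #9F4EB6
11%: (167 − 18.37 = 148.63→149, 82 − 9.02 = 72.98→73, 192 − 21.12 = 170.88→171) → #9549AB
45%: (167 − 75.15 = 91.85→92, 82 − 36.9 = 45.1→45, 192 − 86.4 = 105.6→106) → #5C2D6A
81%: (167 − 135.27 = 31.73→32, 82 − 66.42 = 15.58→16, 192 − 155.52 = 36.48→36) → #201024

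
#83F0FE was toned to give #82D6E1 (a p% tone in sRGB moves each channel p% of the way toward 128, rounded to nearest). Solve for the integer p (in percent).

#83F0FE is rgb(131, 240, 254); #82D6E1 is rgb(130, 214, 225).
On the B channel (widest range): 225 ≈ 254 + (p/100)(128 − 254), so p ≈ 100×(225 − 254)/(128 − 254) = -2900/-126 = 23.02.
p = 23 reproduces all three channels after rounding.

23%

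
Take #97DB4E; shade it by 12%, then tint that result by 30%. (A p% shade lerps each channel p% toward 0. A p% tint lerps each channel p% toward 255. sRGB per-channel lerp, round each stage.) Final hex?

#97DB4E is rgb(151, 219, 78).
A 12% shade moves each channel 12% toward 0:
  R: 151 + 0.12×(0−151) = 151 − 18.12 = 132.88 → 133
  G: 219 − 26.28 = 192.72 → 193
  B: 78 + 0.12×(0−78) = 78 − 9.36 = 68.64 → 69
After the shade: rgb(133, 193, 69) = #85C145.
Lerp each channel 30% toward 255:
  R: 133 + 0.3×(255−133) = 133 + 36.6 = 169.6 → 170
  G: 193 + 0.3×(255−193) = 193 + 18.6 = 211.6 → 212
  B: 69 + 0.3×(255−69) = 69 + 55.8 = 124.8 → 125
rgb(170, 212, 125) = #AAD47D.

#AAD47D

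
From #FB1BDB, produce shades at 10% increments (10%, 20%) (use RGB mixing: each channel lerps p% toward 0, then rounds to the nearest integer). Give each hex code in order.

#E218C5, #C916AF

#FB1BDB is rgb(251, 27, 219).
10%: (251 − 25.1 = 225.9→226, 27 − 2.7 = 24.3→24, 219 − 21.9 = 197.1→197) → #E218C5
20%: (251 − 50.2 = 200.8→201, 27 − 5.4 = 21.6→22, 219 − 43.8 = 175.2→175) → #C916AF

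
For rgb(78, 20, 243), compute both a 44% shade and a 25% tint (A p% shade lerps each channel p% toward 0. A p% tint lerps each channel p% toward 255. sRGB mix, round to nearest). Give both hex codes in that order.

44% shade:
  R: 78 − 34.32 = 43.68 → 44
  G: 20 + 0.44×(0−20) = 20 − 8.8 = 11.2 → 11
  B: 243 − 106.92 = 136.08 → 136
  → #2C0B88
25% tint:
  R: 78 + 0.25×(255−78) = 78 + 44.25 = 122.25 → 122
  G: 20 + 58.75 = 78.75 → 79
  B: 243 + 3 = 246 → 246
  → #7A4FF6

#2C0B88, #7A4FF6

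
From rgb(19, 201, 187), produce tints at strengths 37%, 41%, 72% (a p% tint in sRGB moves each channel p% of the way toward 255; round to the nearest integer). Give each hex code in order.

#6ADDD4, #74DFD7, #BDF0EC

37%: (19 + 87.32 = 106.32→106, 201 + 19.98 = 220.98→221, 187 + 25.16 = 212.16→212) → #6ADDD4
41%: (19 + 96.76 = 115.76→116, 201 + 22.14 = 223.14→223, 187 + 27.88 = 214.88→215) → #74DFD7
72%: (19 + 169.92 = 188.92→189, 201 + 38.88 = 239.88→240, 187 + 48.96 = 235.96→236) → #BDF0EC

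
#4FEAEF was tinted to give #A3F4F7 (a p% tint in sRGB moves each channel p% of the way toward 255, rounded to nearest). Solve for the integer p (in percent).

48%

#4FEAEF is rgb(79, 234, 239); #A3F4F7 is rgb(163, 244, 247).
On the R channel (widest range): 163 ≈ 79 + (p/100)(255 − 79), so p ≈ 100×(163 − 79)/(255 − 79) = 8400/176 = 47.73.
p = 48 reproduces all three channels after rounding.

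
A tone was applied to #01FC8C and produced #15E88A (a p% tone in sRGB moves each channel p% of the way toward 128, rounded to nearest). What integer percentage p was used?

16%

#01FC8C is rgb(1, 252, 140); #15E88A is rgb(21, 232, 138).
On the R channel (widest range): 21 ≈ 1 + (p/100)(128 − 1), so p ≈ 100×(21 − 1)/(128 − 1) = 2000/127 = 15.75.
p = 16 reproduces all three channels after rounding.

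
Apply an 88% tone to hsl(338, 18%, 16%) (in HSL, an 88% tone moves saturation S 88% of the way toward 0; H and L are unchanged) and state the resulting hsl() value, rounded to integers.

hsl(338, 2%, 16%)

S moves 88% from 18 toward 0: 18 − 15.84 = 2.16 → 2.
H and L are unchanged.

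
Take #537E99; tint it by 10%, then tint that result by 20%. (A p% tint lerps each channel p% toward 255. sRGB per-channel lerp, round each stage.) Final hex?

#83A2B5

#537E99 is rgb(83, 126, 153).
A 10% tint moves each channel 10% toward 255:
  R: 83 + 0.1×(255−83) = 83 + 17.2 = 100.2 → 100
  G: 126 + 0.1×(255−126) = 126 + 12.9 = 138.9 → 139
  B: 153 + 0.1×(255−153) = 153 + 10.2 = 163.2 → 163
After the tint: rgb(100, 139, 163) = #648BA3.
A 20% tint moves each channel 20% toward 255:
  R: 100 + 0.2×(255−100) = 100 + 31 = 131 → 131
  G: 139 + 0.2×(255−139) = 139 + 23.2 = 162.2 → 162
  B: 163 + 0.2×(255−163) = 163 + 18.4 = 181.4 → 181
rgb(131, 162, 181) = #83A2B5.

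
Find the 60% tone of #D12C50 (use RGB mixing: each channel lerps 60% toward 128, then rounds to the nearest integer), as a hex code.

#D12C50 is rgb(209, 44, 80).
Per channel, c → c + 0.6(128 − c):
  R: 209 − 48.6 = 160.4 → 160
  G: 44 + 0.6×(128−44) = 44 + 50.4 = 94.4 → 94
  B: 80 + 0.6×(128−80) = 80 + 28.8 = 108.8 → 109
rgb(160, 94, 109) = #A05E6D.

#A05E6D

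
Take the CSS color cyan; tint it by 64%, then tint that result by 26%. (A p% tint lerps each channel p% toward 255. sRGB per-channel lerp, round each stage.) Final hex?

#bbffff

CSS cyan is rgb(0, 255, 255).
A 64% tint moves each channel 64% toward 255:
  R: 0 + 163.2 = 163.2 → 163
  G: 255 + 0.64×(255−255) = 255 + 0 = 255 → 255
  B: 255 + 0.64×(255−255) = 255 + 0 = 255 → 255
After the tint: rgb(163, 255, 255) = #a3ffff.
A 26% tint moves each channel 26% toward 255:
  R: 163 + 0.26×(255−163) = 163 + 23.92 = 186.92 → 187
  G: 255 + 0 = 255 → 255
  B: 255 + 0.26×(255−255) = 255 + 0 = 255 → 255
rgb(187, 255, 255) = #bbffff.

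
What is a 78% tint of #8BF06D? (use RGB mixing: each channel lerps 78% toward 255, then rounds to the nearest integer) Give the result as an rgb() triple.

rgb(229, 252, 223)

#8BF06D is rgb(139, 240, 109).
Lerp each channel 78% toward 255:
  R: 139 + 0.78×(255−139) = 139 + 90.48 = 229.48 → 229
  G: 240 + 0.78×(255−240) = 240 + 11.7 = 251.7 → 252
  B: 109 + 0.78×(255−109) = 109 + 113.88 = 222.88 → 223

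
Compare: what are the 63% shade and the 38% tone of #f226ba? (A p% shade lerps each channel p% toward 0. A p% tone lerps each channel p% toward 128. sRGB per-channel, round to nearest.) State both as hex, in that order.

#5a0e45, #c748a4

#f226ba is rgb(242, 38, 186).
63% shade:
  R: 242 + 0.63×(0−242) = 242 − 152.46 = 89.54 → 90
  G: 38 + 0.63×(0−38) = 38 − 23.94 = 14.06 → 14
  B: 186 + 0.63×(0−186) = 186 − 117.18 = 68.82 → 69
  → #5a0e45
38% tone:
  R: 242 + 0.38×(128−242) = 242 − 43.32 = 198.68 → 199
  G: 38 + 0.38×(128−38) = 38 + 34.2 = 72.2 → 72
  B: 186 − 22.04 = 163.96 → 164
  → #c748a4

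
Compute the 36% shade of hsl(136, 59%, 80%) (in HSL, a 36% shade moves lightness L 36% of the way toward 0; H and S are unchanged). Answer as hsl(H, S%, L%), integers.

hsl(136, 59%, 51%)

L moves 36% from 80 toward 0: 80 − 28.8 = 51.2 → 51.
H and S are unchanged.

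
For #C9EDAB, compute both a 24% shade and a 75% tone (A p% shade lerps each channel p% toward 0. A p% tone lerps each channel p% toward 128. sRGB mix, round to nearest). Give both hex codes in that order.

#99B482, #929B8B

#C9EDAB is rgb(201, 237, 171).
24% shade:
  R: 201 + 0.24×(0−201) = 201 − 48.24 = 152.76 → 153
  G: 237 − 56.88 = 180.12 → 180
  B: 171 + 0.24×(0−171) = 171 − 41.04 = 129.96 → 130
  → #99B482
75% tone:
  R: 201 + 0.75×(128−201) = 201 − 54.75 = 146.25 → 146
  G: 237 + 0.75×(128−237) = 237 − 81.75 = 155.25 → 155
  B: 171 + 0.75×(128−171) = 171 − 32.25 = 138.75 → 139
  → #929B8B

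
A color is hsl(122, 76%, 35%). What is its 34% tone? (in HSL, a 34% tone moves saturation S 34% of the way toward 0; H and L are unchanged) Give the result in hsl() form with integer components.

S moves 34% from 76 toward 0: 76 − 25.84 = 50.16 → 50.
H and L are unchanged.

hsl(122, 50%, 35%)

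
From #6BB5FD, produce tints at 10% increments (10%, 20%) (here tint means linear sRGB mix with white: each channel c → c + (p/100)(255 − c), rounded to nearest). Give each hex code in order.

#7ABCFD, #89C4FD

#6BB5FD is rgb(107, 181, 253).
10%: (107 + 14.8 = 121.8→122, 181 + 7.4 = 188.4→188, 253→253) → #7ABCFD
20%: (107 + 29.6 = 136.6→137, 181 + 14.8 = 195.8→196, 253→253) → #89C4FD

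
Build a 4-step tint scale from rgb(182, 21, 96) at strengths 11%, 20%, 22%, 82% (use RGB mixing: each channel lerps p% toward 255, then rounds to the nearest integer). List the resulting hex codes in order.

11%: (182 + 8.03 = 190.03→190, 21 + 25.74 = 46.74→47, 96 + 17.49 = 113.49→113) → #BE2F71
20%: (182 + 14.6 = 196.6→197, 21 + 46.8 = 67.8→68, 96 + 31.8 = 127.8→128) → #C54480
22%: (182 + 16.06 = 198.06→198, 21 + 51.48 = 72.48→72, 96 + 34.98 = 130.98→131) → #C64883
82%: (182 + 59.86 = 241.86→242, 21 + 191.88 = 212.88→213, 96 + 130.38 = 226.38→226) → #F2D5E2

#BE2F71, #C54480, #C64883, #F2D5E2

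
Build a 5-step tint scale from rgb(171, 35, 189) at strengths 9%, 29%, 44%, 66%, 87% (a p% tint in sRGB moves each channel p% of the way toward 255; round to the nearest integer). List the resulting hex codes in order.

9%: (171 + 7.56 = 178.56→179, 35 + 19.8 = 54.8→55, 189 + 5.94 = 194.94→195) → #B337C3
29%: (171 + 24.36 = 195.36→195, 35 + 63.8 = 98.8→99, 189 + 19.14 = 208.14→208) → #C363D0
44%: (171 + 36.96 = 207.96→208, 35 + 96.8 = 131.8→132, 189 + 29.04 = 218.04→218) → #D084DA
66%: (171 + 55.44 = 226.44→226, 35 + 145.2 = 180.2→180, 189 + 43.56 = 232.56→233) → #E2B4E9
87%: (171 + 73.08 = 244.08→244, 35 + 191.4 = 226.4→226, 189 + 57.42 = 246.42→246) → #F4E2F6

#B337C3, #C363D0, #D084DA, #E2B4E9, #F4E2F6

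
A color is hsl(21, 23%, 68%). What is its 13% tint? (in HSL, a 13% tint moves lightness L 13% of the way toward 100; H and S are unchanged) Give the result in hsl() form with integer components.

hsl(21, 23%, 72%)

L moves 13% from 68 toward 100: 68 + 4.16 = 72.16 → 72.
H and S are unchanged.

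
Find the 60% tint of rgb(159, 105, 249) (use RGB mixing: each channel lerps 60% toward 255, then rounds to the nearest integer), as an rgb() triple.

Lerp each channel 60% toward 255:
  R: 159 + 57.6 = 216.6 → 217
  G: 105 + 0.6×(255−105) = 105 + 90 = 195 → 195
  B: 249 + 3.6 = 252.6 → 253

rgb(217, 195, 253)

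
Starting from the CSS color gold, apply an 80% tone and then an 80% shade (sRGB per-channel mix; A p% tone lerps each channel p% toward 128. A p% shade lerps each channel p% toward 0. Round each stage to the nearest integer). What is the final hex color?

#1F1D14

CSS gold is rgb(255, 215, 0).
Per channel, c → c + 0.8(128 − c):
  R: 255 − 101.6 = 153.4 → 153
  G: 215 − 69.6 = 145.4 → 145
  B: 0 + 102.4 = 102.4 → 102
After the tone: rgb(153, 145, 102) = #999166.
An 80% shade moves each channel 80% toward 0:
  R: 153 − 122.4 = 30.6 → 31
  G: 145 − 116 = 29 → 29
  B: 102 + 0.8×(0−102) = 102 − 81.6 = 20.4 → 20
rgb(31, 29, 20) = #1F1D14.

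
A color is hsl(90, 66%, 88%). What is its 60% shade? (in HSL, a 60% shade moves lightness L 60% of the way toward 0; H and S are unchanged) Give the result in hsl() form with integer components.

hsl(90, 66%, 35%)

L moves 60% from 88 toward 0: 88 − 52.8 = 35.2 → 35.
H and S are unchanged.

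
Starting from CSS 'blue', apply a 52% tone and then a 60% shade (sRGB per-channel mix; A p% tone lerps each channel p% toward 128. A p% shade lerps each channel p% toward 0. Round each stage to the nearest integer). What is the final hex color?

CSS blue is rgb(0, 0, 255).
A 52% tone moves each channel 52% toward 128:
  R: 0 + 66.56 = 66.56 → 67
  G: 0 + 0.52×(128−0) = 0 + 66.56 = 66.56 → 67
  B: 255 + 0.52×(128−255) = 255 − 66.04 = 188.96 → 189
After the tone: rgb(67, 67, 189) = #4343BD.
Lerp each channel 60% toward 0:
  R: 67 − 40.2 = 26.8 → 27
  G: 67 − 40.2 = 26.8 → 27
  B: 189 − 113.4 = 75.6 → 76
rgb(27, 27, 76) = #1B1B4C.

#1B1B4C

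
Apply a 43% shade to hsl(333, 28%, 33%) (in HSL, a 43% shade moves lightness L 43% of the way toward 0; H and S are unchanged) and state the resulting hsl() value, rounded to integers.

L moves 43% from 33 toward 0: 33 − 14.19 = 18.81 → 19.
H and S are unchanged.

hsl(333, 28%, 19%)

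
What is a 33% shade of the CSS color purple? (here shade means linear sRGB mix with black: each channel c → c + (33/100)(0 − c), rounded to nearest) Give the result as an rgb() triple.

rgb(86, 0, 86)

CSS purple is rgb(128, 0, 128).
Per channel, c → c + 0.33(0 − c):
  R: 128 − 42.24 = 85.76 → 86
  G: 0 + 0 = 0 → 0
  B: 128 + 0.33×(0−128) = 128 − 42.24 = 85.76 → 86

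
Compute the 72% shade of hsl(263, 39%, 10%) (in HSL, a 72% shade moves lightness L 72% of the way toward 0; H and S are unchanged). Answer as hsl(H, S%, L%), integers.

hsl(263, 39%, 3%)

L moves 72% from 10 toward 0: 10 − 7.2 = 2.8 → 3.
H and S are unchanged.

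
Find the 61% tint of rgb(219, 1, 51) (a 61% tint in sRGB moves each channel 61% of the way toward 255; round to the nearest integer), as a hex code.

#f19caf

A 61% tint moves each channel 61% toward 255:
  R: 219 + 0.61×(255−219) = 219 + 21.96 = 240.96 → 241
  G: 1 + 0.61×(255−1) = 1 + 154.94 = 155.94 → 156
  B: 51 + 0.61×(255−51) = 51 + 124.44 = 175.44 → 175
rgb(241, 156, 175) = #f19caf.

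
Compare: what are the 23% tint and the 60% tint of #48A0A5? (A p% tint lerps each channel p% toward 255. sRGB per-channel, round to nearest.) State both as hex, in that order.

#72B6BA, #B6D9DB

#48A0A5 is rgb(72, 160, 165).
23% tint:
  R: 72 + 0.23×(255−72) = 72 + 42.09 = 114.09 → 114
  G: 160 + 0.23×(255−160) = 160 + 21.85 = 181.85 → 182
  B: 165 + 0.23×(255−165) = 165 + 20.7 = 185.7 → 186
  → #72B6BA
60% tint:
  R: 72 + 0.6×(255−72) = 72 + 109.8 = 181.8 → 182
  G: 160 + 0.6×(255−160) = 160 + 57 = 217 → 217
  B: 165 + 54 = 219 → 219
  → #B6D9DB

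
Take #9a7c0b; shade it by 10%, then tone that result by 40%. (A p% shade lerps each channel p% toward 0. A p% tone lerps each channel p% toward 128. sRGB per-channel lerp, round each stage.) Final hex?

#9a7c0b is rgb(154, 124, 11).
A 10% shade moves each channel 10% toward 0:
  R: 154 − 15.4 = 138.6 → 139
  G: 124 − 12.4 = 111.6 → 112
  B: 11 + 0.1×(0−11) = 11 − 1.1 = 9.9 → 10
After the shade: rgb(139, 112, 10) = #8b700a.
Per channel, c → c + 0.4(128 − c):
  R: 139 − 4.4 = 134.6 → 135
  G: 112 + 0.4×(128−112) = 112 + 6.4 = 118.4 → 118
  B: 10 + 0.4×(128−10) = 10 + 47.2 = 57.2 → 57
rgb(135, 118, 57) = #877639.

#877639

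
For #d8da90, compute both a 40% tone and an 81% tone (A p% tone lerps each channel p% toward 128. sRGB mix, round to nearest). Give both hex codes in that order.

#d8da90 is rgb(216, 218, 144).
40% tone:
  R: 216 − 35.2 = 180.8 → 181
  G: 218 + 0.4×(128−218) = 218 − 36 = 182 → 182
  B: 144 + 0.4×(128−144) = 144 − 6.4 = 137.6 → 138
  → #b5b68a
81% tone:
  R: 216 + 0.81×(128−216) = 216 − 71.28 = 144.72 → 145
  G: 218 + 0.81×(128−218) = 218 − 72.9 = 145.1 → 145
  B: 144 + 0.81×(128−144) = 144 − 12.96 = 131.04 → 131
  → #919183

#b5b68a, #919183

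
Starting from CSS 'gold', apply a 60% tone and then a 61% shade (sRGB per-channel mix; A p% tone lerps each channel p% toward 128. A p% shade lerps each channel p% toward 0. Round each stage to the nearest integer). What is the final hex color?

#46401e

CSS gold is rgb(255, 215, 0).
A 60% tone moves each channel 60% toward 128:
  R: 255 − 76.2 = 178.8 → 179
  G: 215 + 0.6×(128−215) = 215 − 52.2 = 162.8 → 163
  B: 0 + 76.8 = 76.8 → 77
After the tone: rgb(179, 163, 77) = #b3a34d.
Per channel, c → c + 0.61(0 − c):
  R: 179 + 0.61×(0−179) = 179 − 109.19 = 69.81 → 70
  G: 163 − 99.43 = 63.57 → 64
  B: 77 + 0.61×(0−77) = 77 − 46.97 = 30.03 → 30
rgb(70, 64, 30) = #46401e.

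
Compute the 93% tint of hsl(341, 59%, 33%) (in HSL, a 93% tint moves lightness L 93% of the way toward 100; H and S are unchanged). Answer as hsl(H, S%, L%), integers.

L moves 93% from 33 toward 100: 33 + 62.31 = 95.31 → 95.
H and S are unchanged.

hsl(341, 59%, 95%)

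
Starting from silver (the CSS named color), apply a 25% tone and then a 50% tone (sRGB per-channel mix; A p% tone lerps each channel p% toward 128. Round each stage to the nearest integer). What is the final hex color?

#989898

CSS silver is rgb(192, 192, 192).
Lerp each channel 25% toward 128:
  R: 192 − 16 = 176 → 176
  G: 192 + 0.25×(128−192) = 192 − 16 = 176 → 176
  B: 192 − 16 = 176 → 176
After the tone: rgb(176, 176, 176) = #B0B0B0.
A 50% tone moves each channel 50% toward 128:
  R: 176 + 0.5×(128−176) = 176 − 24 = 152 → 152
  G: 176 + 0.5×(128−176) = 176 − 24 = 152 → 152
  B: 176 − 24 = 152 → 152
rgb(152, 152, 152) = #989898.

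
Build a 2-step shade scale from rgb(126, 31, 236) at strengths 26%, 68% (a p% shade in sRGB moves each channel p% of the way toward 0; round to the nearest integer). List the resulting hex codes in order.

26%: (126 − 32.76 = 93.24→93, 31 − 8.06 = 22.94→23, 236 − 61.36 = 174.64→175) → #5D17AF
68%: (126 − 85.68 = 40.32→40, 31 − 21.08 = 9.92→10, 236 − 160.48 = 75.52→76) → #280A4C

#5D17AF, #280A4C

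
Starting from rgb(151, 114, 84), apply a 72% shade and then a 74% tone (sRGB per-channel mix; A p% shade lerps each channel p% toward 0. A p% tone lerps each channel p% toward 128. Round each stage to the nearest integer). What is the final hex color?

#6A6765

Lerp each channel 72% toward 0:
  R: 151 + 0.72×(0−151) = 151 − 108.72 = 42.28 → 42
  G: 114 + 0.72×(0−114) = 114 − 82.08 = 31.92 → 32
  B: 84 − 60.48 = 23.52 → 24
After the shade: rgb(42, 32, 24) = #2A2018.
A 74% tone moves each channel 74% toward 128:
  R: 42 + 63.64 = 105.64 → 106
  G: 32 + 71.04 = 103.04 → 103
  B: 24 + 76.96 = 100.96 → 101
rgb(106, 103, 101) = #6A6765.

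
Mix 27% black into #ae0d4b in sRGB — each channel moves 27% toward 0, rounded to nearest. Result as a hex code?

#7f0937

#ae0d4b is rgb(174, 13, 75).
A 27% shade moves each channel 27% toward 0:
  R: 174 − 46.98 = 127.02 → 127
  G: 13 + 0.27×(0−13) = 13 − 3.51 = 9.49 → 9
  B: 75 + 0.27×(0−75) = 75 − 20.25 = 54.75 → 55
rgb(127, 9, 55) = #7f0937.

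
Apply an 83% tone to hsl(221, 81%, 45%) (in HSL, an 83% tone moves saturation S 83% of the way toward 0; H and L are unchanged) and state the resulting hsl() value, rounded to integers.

S moves 83% from 81 toward 0: 81 − 67.23 = 13.77 → 14.
H and L are unchanged.

hsl(221, 14%, 45%)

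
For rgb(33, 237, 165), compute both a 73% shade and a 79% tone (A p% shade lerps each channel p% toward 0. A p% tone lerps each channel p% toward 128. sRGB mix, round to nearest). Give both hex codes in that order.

73% shade:
  R: 33 − 24.09 = 8.91 → 9
  G: 237 + 0.73×(0−237) = 237 − 173.01 = 63.99 → 64
  B: 165 + 0.73×(0−165) = 165 − 120.45 = 44.55 → 45
  → #09402D
79% tone:
  R: 33 + 0.79×(128−33) = 33 + 75.05 = 108.05 → 108
  G: 237 + 0.79×(128−237) = 237 − 86.11 = 150.89 → 151
  B: 165 − 29.23 = 135.77 → 136
  → #6C9788

#09402D, #6C9788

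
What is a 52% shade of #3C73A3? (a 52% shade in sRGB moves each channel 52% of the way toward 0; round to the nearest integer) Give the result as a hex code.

#1D374E

#3C73A3 is rgb(60, 115, 163).
Lerp each channel 52% toward 0:
  R: 60 + 0.52×(0−60) = 60 − 31.2 = 28.8 → 29
  G: 115 + 0.52×(0−115) = 115 − 59.8 = 55.2 → 55
  B: 163 − 84.76 = 78.24 → 78
rgb(29, 55, 78) = #1D374E.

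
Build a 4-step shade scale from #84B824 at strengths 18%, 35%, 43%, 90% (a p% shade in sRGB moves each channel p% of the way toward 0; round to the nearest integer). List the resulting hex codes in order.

#6C971E, #567817, #4B6915, #0D1204

#84B824 is rgb(132, 184, 36).
18%: (132 − 23.76 = 108.24→108, 184 − 33.12 = 150.88→151, 36 − 6.48 = 29.52→30) → #6C971E
35%: (132 − 46.2 = 85.8→86, 184 − 64.4 = 119.6→120, 36 − 12.6 = 23.4→23) → #567817
43%: (132 − 56.76 = 75.24→75, 184 − 79.12 = 104.88→105, 36 − 15.48 = 20.52→21) → #4B6915
90%: (132 − 118.8 = 13.2→13, 184 − 165.6 = 18.4→18, 36 − 32.4 = 3.6→4) → #0D1204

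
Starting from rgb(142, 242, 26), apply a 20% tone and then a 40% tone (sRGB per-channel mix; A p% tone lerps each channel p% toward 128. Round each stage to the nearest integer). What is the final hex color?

#87b74f

Lerp each channel 20% toward 128:
  R: 142 + 0.2×(128−142) = 142 − 2.8 = 139.2 → 139
  G: 242 + 0.2×(128−242) = 242 − 22.8 = 219.2 → 219
  B: 26 + 0.2×(128−26) = 26 + 20.4 = 46.4 → 46
After the tone: rgb(139, 219, 46) = #8bdb2e.
A 40% tone moves each channel 40% toward 128:
  R: 139 − 4.4 = 134.6 → 135
  G: 219 − 36.4 = 182.6 → 183
  B: 46 + 32.8 = 78.8 → 79
rgb(135, 183, 79) = #87b74f.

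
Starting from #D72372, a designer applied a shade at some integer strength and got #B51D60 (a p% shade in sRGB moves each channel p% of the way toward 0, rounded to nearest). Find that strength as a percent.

#D72372 is rgb(215, 35, 114); #B51D60 is rgb(181, 29, 96).
On the R channel (widest range): 181 ≈ 215 + (p/100)(0 − 215), so p ≈ 100×(181 − 215)/(0 − 215) = -3400/-215 = 15.81.
p = 16 reproduces all three channels after rounding.

16%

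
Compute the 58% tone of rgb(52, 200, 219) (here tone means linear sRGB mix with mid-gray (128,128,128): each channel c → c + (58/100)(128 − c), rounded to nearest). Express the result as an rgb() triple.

rgb(96, 158, 166)

Lerp each channel 58% toward 128:
  R: 52 + 0.58×(128−52) = 52 + 44.08 = 96.08 → 96
  G: 200 − 41.76 = 158.24 → 158
  B: 219 + 0.58×(128−219) = 219 − 52.78 = 166.22 → 166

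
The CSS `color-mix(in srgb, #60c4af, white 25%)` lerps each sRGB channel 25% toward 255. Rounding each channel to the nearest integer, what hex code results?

#88d3c3

#60c4af is rgb(96, 196, 175).
Per channel, c → c + 0.25(255 − c):
  R: 96 + 0.25×(255−96) = 96 + 39.75 = 135.75 → 136
  G: 196 + 14.75 = 210.75 → 211
  B: 175 + 0.25×(255−175) = 175 + 20 = 195 → 195
rgb(136, 211, 195) = #88d3c3.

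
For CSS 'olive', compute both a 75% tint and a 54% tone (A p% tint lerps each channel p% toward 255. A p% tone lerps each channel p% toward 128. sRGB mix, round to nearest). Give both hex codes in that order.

CSS olive is rgb(128, 128, 0).
75% tint:
  R: 128 + 95.25 = 223.25 → 223
  G: 128 + 0.75×(255−128) = 128 + 95.25 = 223.25 → 223
  B: 0 + 0.75×(255−0) = 0 + 191.25 = 191.25 → 191
  → #dfdfbf
54% tone:
  R: 128 + 0 = 128 → 128
  G: 128 + 0 = 128 → 128
  B: 0 + 69.12 = 69.12 → 69
  → #808045

#dfdfbf, #808045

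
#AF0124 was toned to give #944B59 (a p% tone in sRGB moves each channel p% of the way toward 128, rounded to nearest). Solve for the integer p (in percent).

58%

#AF0124 is rgb(175, 1, 36); #944B59 is rgb(148, 75, 89).
On the G channel (widest range): 75 ≈ 1 + (p/100)(128 − 1), so p ≈ 100×(75 − 1)/(128 − 1) = 7400/127 = 58.27.
p = 58 reproduces all three channels after rounding.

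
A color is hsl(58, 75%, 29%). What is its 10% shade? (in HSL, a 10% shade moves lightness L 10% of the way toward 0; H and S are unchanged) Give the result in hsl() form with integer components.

L moves 10% from 29 toward 0: 29 − 2.9 = 26.1 → 26.
H and S are unchanged.

hsl(58, 75%, 26%)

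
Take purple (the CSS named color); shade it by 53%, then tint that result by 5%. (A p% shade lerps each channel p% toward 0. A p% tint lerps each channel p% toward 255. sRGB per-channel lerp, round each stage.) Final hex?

#460d46

CSS purple is rgb(128, 0, 128).
A 53% shade moves each channel 53% toward 0:
  R: 128 − 67.84 = 60.16 → 60
  G: 0 + 0.53×(0−0) = 0 + 0 = 0 → 0
  B: 128 − 67.84 = 60.16 → 60
After the shade: rgb(60, 0, 60) = #3c003c.
Per channel, c → c + 0.05(255 − c):
  R: 60 + 0.05×(255−60) = 60 + 9.75 = 69.75 → 70
  G: 0 + 0.05×(255−0) = 0 + 12.75 = 12.75 → 13
  B: 60 + 9.75 = 69.75 → 70
rgb(70, 13, 70) = #460d46.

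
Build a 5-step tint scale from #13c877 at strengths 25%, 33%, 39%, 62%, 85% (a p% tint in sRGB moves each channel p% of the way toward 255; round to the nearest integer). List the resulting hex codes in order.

#13c877 is rgb(19, 200, 119).
25%: (19 + 59 = 78→78, 200 + 13.75 = 213.75→214, 119 + 34 = 153→153) → #4ed699
33%: (19 + 77.88 = 96.88→97, 200 + 18.15 = 218.15→218, 119 + 44.88 = 163.88→164) → #61daa4
39%: (19 + 92.04 = 111.04→111, 200 + 21.45 = 221.45→221, 119 + 53.04 = 172.04→172) → #6fddac
62%: (19 + 146.32 = 165.32→165, 200 + 34.1 = 234.1→234, 119 + 84.32 = 203.32→203) → #a5eacb
85%: (19 + 200.6 = 219.6→220, 200 + 46.75 = 246.75→247, 119 + 115.6 = 234.6→235) → #dcf7eb

#4ed699, #61daa4, #6fddac, #a5eacb, #dcf7eb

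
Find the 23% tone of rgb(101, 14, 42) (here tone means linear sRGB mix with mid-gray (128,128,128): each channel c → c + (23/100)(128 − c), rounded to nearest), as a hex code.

#6B283E

Per channel, c → c + 0.23(128 − c):
  R: 101 + 0.23×(128−101) = 101 + 6.21 = 107.21 → 107
  G: 14 + 0.23×(128−14) = 14 + 26.22 = 40.22 → 40
  B: 42 + 19.78 = 61.78 → 62
rgb(107, 40, 62) = #6B283E.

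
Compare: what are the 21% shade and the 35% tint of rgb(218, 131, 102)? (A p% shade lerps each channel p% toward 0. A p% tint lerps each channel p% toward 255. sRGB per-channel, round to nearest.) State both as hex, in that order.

#ac6751, #e7ae9c

21% shade:
  R: 218 + 0.21×(0−218) = 218 − 45.78 = 172.22 → 172
  G: 131 + 0.21×(0−131) = 131 − 27.51 = 103.49 → 103
  B: 102 + 0.21×(0−102) = 102 − 21.42 = 80.58 → 81
  → #ac6751
35% tint:
  R: 218 + 0.35×(255−218) = 218 + 12.95 = 230.95 → 231
  G: 131 + 43.4 = 174.4 → 174
  B: 102 + 53.55 = 155.55 → 156
  → #e7ae9c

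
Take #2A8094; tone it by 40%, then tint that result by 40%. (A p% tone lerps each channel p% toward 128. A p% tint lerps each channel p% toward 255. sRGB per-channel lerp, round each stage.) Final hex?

#94B3BA

#2A8094 is rgb(42, 128, 148).
Lerp each channel 40% toward 128:
  R: 42 + 34.4 = 76.4 → 76
  G: 128 + 0.4×(128−128) = 128 + 0 = 128 → 128
  B: 148 − 8 = 140 → 140
After the tone: rgb(76, 128, 140) = #4C808C.
Per channel, c → c + 0.4(255 − c):
  R: 76 + 0.4×(255−76) = 76 + 71.6 = 147.6 → 148
  G: 128 + 0.4×(255−128) = 128 + 50.8 = 178.8 → 179
  B: 140 + 0.4×(255−140) = 140 + 46 = 186 → 186
rgb(148, 179, 186) = #94B3BA.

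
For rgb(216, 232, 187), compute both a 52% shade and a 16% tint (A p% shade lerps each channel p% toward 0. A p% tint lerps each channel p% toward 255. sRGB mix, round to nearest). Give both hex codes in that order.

52% shade:
  R: 216 + 0.52×(0−216) = 216 − 112.32 = 103.68 → 104
  G: 232 − 120.64 = 111.36 → 111
  B: 187 − 97.24 = 89.76 → 90
  → #686f5a
16% tint:
  R: 216 + 0.16×(255−216) = 216 + 6.24 = 222.24 → 222
  G: 232 + 0.16×(255−232) = 232 + 3.68 = 235.68 → 236
  B: 187 + 0.16×(255−187) = 187 + 10.88 = 197.88 → 198
  → #deecc6

#686f5a, #deecc6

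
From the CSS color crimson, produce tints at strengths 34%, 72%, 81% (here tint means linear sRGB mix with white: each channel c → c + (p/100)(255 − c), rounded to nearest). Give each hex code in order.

#E8647E, #F5BDC8, #F8D2DA

CSS crimson is rgb(220, 20, 60).
34%: (220 + 11.9 = 231.9→232, 20 + 79.9 = 99.9→100, 60 + 66.3 = 126.3→126) → #E8647E
72%: (220 + 25.2 = 245.2→245, 20 + 169.2 = 189.2→189, 60 + 140.4 = 200.4→200) → #F5BDC8
81%: (220 + 28.35 = 248.35→248, 20 + 190.35 = 210.35→210, 60 + 157.95 = 217.95→218) → #F8D2DA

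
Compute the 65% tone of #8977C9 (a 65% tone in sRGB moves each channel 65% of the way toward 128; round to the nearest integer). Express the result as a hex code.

#8977C9 is rgb(137, 119, 201).
Lerp each channel 65% toward 128:
  R: 137 − 5.85 = 131.15 → 131
  G: 119 + 0.65×(128−119) = 119 + 5.85 = 124.85 → 125
  B: 201 + 0.65×(128−201) = 201 − 47.45 = 153.55 → 154
rgb(131, 125, 154) = #837D9A.

#837D9A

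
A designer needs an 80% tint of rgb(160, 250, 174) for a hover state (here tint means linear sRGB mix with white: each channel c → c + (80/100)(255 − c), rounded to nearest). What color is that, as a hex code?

#ECFEEF

Lerp each channel 80% toward 255:
  R: 160 + 0.8×(255−160) = 160 + 76 = 236 → 236
  G: 250 + 0.8×(255−250) = 250 + 4 = 254 → 254
  B: 174 + 0.8×(255−174) = 174 + 64.8 = 238.8 → 239
rgb(236, 254, 239) = #ECFEEF.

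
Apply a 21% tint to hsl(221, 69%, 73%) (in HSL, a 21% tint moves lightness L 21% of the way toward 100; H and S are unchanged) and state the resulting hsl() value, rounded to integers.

L moves 21% from 73 toward 100: 73 + 5.67 = 78.67 → 79.
H and S are unchanged.

hsl(221, 69%, 79%)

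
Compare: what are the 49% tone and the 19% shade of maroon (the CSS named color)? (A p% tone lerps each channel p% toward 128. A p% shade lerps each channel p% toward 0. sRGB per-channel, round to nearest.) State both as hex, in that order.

CSS maroon is rgb(128, 0, 0).
49% tone:
  R: 128 + 0.49×(128−128) = 128 + 0 = 128 → 128
  G: 0 + 0.49×(128−0) = 0 + 62.72 = 62.72 → 63
  B: 0 + 0.49×(128−0) = 0 + 62.72 = 62.72 → 63
  → #803F3F
19% shade:
  R: 128 − 24.32 = 103.68 → 104
  G: 0 + 0.19×(0−0) = 0 + 0 = 0 → 0
  B: 0 + 0.19×(0−0) = 0 + 0 = 0 → 0
  → #680000

#803F3F, #680000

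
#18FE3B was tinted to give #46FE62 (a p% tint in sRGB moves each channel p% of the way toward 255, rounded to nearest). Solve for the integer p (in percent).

20%

#18FE3B is rgb(24, 254, 59); #46FE62 is rgb(70, 254, 98).
On the R channel (widest range): 70 ≈ 24 + (p/100)(255 − 24), so p ≈ 100×(70 − 24)/(255 − 24) = 4600/231 = 19.91.
p = 20 reproduces all three channels after rounding.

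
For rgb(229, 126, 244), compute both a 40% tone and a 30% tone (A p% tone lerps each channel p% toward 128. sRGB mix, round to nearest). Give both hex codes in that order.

#BD7FC6, #C77FD1

40% tone:
  R: 229 + 0.4×(128−229) = 229 − 40.4 = 188.6 → 189
  G: 126 + 0.4×(128−126) = 126 + 0.8 = 126.8 → 127
  B: 244 + 0.4×(128−244) = 244 − 46.4 = 197.6 → 198
  → #BD7FC6
30% tone:
  R: 229 − 30.3 = 198.7 → 199
  G: 126 + 0.6 = 126.6 → 127
  B: 244 + 0.3×(128−244) = 244 − 34.8 = 209.2 → 209
  → #C77FD1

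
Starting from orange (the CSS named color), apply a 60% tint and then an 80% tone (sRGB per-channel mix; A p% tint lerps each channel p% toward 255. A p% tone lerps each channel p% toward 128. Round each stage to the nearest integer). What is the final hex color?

CSS orange is rgb(255, 165, 0).
A 60% tint moves each channel 60% toward 255:
  R: 255 + 0 = 255 → 255
  G: 165 + 54 = 219 → 219
  B: 0 + 0.6×(255−0) = 0 + 153 = 153 → 153
After the tint: rgb(255, 219, 153) = #FFDB99.
An 80% tone moves each channel 80% toward 128:
  R: 255 + 0.8×(128−255) = 255 − 101.6 = 153.4 → 153
  G: 219 + 0.8×(128−219) = 219 − 72.8 = 146.2 → 146
  B: 153 − 20 = 133 → 133
rgb(153, 146, 133) = #999285.

#999285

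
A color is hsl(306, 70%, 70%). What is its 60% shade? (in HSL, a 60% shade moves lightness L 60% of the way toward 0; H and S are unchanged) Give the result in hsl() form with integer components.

L moves 60% from 70 toward 0: 70 − 42 = 28 → 28.
H and S are unchanged.

hsl(306, 70%, 28%)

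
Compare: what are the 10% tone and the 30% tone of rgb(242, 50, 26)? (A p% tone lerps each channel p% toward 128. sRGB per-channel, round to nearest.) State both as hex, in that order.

#E73A24, #D04939

10% tone:
  R: 242 + 0.1×(128−242) = 242 − 11.4 = 230.6 → 231
  G: 50 + 0.1×(128−50) = 50 + 7.8 = 57.8 → 58
  B: 26 + 10.2 = 36.2 → 36
  → #E73A24
30% tone:
  R: 242 + 0.3×(128−242) = 242 − 34.2 = 207.8 → 208
  G: 50 + 23.4 = 73.4 → 73
  B: 26 + 0.3×(128−26) = 26 + 30.6 = 56.6 → 57
  → #D04939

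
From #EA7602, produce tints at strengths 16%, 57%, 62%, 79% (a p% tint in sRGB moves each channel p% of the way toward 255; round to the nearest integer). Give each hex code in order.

#EA7602 is rgb(234, 118, 2).
16%: (234 + 3.36 = 237.36→237, 118 + 21.92 = 139.92→140, 2 + 40.48 = 42.48→42) → #ED8C2A
57%: (234 + 11.97 = 245.97→246, 118 + 78.09 = 196.09→196, 2 + 144.21 = 146.21→146) → #F6C492
62%: (234 + 13.02 = 247.02→247, 118 + 84.94 = 202.94→203, 2 + 156.86 = 158.86→159) → #F7CB9F
79%: (234 + 16.59 = 250.59→251, 118 + 108.23 = 226.23→226, 2 + 199.87 = 201.87→202) → #FBE2CA

#ED8C2A, #F6C492, #F7CB9F, #FBE2CA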